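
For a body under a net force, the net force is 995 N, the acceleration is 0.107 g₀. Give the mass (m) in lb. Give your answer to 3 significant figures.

Solving F = m·a for m: m = F/a.
F = 995 N; a = 0.107 g₀ = 1.049 m/s².
m = 948.2 kg
948.2 kg × (1 lb / 0.4536 kg) = 2091 lb

2090 lb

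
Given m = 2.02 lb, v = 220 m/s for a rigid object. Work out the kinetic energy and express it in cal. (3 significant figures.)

5300 cal

KE is given directly by: KE = ½mv².
m = 2.02 lb = 0.9163 kg; v = 220 m/s.
KE = 22173 J  (the unit combination reduces to kg·m²/s² = J)
22173 J × (1 cal / 4.184 J) = 5300 cal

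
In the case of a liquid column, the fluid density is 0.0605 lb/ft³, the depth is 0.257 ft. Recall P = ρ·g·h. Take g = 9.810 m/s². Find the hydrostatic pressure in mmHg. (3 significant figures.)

0.00559 mmHg

Directly: P = ρgh.
ρ = 0.0605 lb/ft³ = 0.9691 kg/m³; h = 0.257 ft = 0.07833 m; g = 9.810 m/s².
P = 0.7447 Pa
0.7447 Pa × (1 mmHg / 133.3 Pa) = 0.005586 mmHg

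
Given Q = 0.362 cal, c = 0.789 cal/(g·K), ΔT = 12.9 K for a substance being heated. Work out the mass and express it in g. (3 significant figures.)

Rearranging: m = Q/(c·ΔT).
Q = 0.362 cal = 1.515 J; c = 0.789 cal/(g·K) = 3301 J/(kg·K); ΔT = 12.9 K.
m = 3.557×10^-5 kg
3.557×10^-5 kg × (1 g / 0.001000 kg) = 0.03557 g

0.0356 g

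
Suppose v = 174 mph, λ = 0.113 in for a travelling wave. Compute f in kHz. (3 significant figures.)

Rearranging: f = v/λ.
v = 174 mph = 77.78 m/s; λ = 0.113 in = 0.002870 m.
f = 27101 Hz
27101 Hz × (1 kHz / 1000 Hz) = 27.10 kHz

27.1 kHz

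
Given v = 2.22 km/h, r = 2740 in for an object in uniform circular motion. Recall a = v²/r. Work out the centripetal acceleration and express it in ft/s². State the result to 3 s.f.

Directly: a = v²/r.
v = 2.22 km/h = 0.6167 m/s; r = 2740 in = 69.60 m.
a = 0.005464 m/s²
0.005464 m/s² × (1 ft/s² / 0.3048 m/s²) = 0.01793 ft/s²

0.0179 ft/s²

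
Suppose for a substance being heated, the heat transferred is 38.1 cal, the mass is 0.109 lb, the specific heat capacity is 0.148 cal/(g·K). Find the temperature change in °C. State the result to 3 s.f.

5.21 °C

Rearranging: ΔT = Q/(m·c).
Q = 38.1 cal = 159.4 J; m = 0.109 lb = 0.04944 kg; c = 0.148 cal/(g·K) = 619.2 J/(kg·K).
ΔT = 5.207 K
Since 1 °C = 1 K, 5.207 °C.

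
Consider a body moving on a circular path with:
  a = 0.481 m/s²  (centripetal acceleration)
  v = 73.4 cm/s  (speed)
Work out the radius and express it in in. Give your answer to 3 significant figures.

44.1 in

Rearranging: r = v²/a.
a = 0.481 m/s²; v = 73.4 cm/s = 0.7340 m/s.
r = 1.120 m
1.120 m × (1 in / 0.02540 m) = 44.10 in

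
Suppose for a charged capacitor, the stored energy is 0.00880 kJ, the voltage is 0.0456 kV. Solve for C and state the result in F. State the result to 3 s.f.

Rearranging E = ½C·V² for C: C = 2E/V².
E = 0.00880 kJ = 8.800 J; V = 0.0456 kV = 45.60 V.
C = 0.008464 F

0.00846 F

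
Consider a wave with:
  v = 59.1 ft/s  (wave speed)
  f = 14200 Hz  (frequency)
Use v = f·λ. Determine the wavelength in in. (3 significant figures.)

Solving v = f·λ for λ: λ = v/f.
v = 59.1 ft/s = 18.01 m/s; f = 14200 Hz.
λ = 0.001269 m
0.001269 m × (1 in / 0.02540 m) = 0.04994 in

0.0499 in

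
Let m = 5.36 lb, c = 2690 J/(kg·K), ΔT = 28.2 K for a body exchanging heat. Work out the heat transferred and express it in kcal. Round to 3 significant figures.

44.1 kcal

Q is given directly by: Q = mcΔT.
m = 5.36 lb = 2.431 kg; c = 2690 J/(kg·K); ΔT = 28.2 K.
Q = 1.844×10^5 J
1.844×10^5 J × (1 kcal / 4184 J) = 44.08 kcal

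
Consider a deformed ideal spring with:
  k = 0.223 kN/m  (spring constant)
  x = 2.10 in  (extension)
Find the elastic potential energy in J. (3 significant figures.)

Directly: U = ½kx².
k = 0.223 kN/m = 223.0 N/m; x = 2.10 in = 0.05334 m.
U = 0.3172 J

0.317 J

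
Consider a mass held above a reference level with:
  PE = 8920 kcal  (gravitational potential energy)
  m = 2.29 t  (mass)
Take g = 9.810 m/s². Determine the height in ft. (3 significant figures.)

5450 ft

Rearranging PE = m·g·h for h: h = PE/(m·g).
PE = 8920 kcal = 3.732×10^7 J; m = 2.29 t = 2290 kg; g = 9.810 m/s².
h = 1661 m
1661 m × (1 ft / 0.3048 m) = 5451 ft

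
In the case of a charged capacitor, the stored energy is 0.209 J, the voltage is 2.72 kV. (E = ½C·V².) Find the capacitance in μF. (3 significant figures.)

0.0565 μF

Rearranging: C = 2E/V².
E = 0.209 J; V = 2.72 kV = 2720 V.
C = 5.650×10^-8 F
5.650×10^-8 F × (1 μF / 1.000×10^-6 F) = 0.05650 μF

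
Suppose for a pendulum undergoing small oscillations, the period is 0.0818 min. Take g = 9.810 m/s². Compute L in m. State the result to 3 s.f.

Rearranging: L = g·(T/2π)².
T = 0.0818 min = 4.908 s; g = 9.810 m/s².
L = 5.986 m

5.99 m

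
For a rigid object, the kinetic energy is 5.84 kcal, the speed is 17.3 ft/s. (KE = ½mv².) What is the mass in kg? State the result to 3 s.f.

Rearranging: m = 2·KE/v².
KE = 5.84 kcal = 24435 J; v = 17.3 ft/s = 5.273 m/s.
m = 1758 kg

1760 kg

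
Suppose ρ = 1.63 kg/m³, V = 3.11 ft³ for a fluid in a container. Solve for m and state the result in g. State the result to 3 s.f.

Solving ρ = m/V for m: m = ρV.
ρ = 1.63 kg/m³; V = 3.11 ft³ = 0.08807 m³.
m = 0.1435 kg
0.1435 kg × (1 g / 0.001000 kg) = 143.5 g

144 g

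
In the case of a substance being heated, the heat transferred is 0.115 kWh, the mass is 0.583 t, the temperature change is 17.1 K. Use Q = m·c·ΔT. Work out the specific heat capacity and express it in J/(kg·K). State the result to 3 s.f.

Rearranging: c = Q/(m·ΔT).
Q = 0.115 kWh = 4.140×10^5 J; m = 0.583 t = 583.0 kg; ΔT = 17.1 K.
c = 41.53 J/(kg·K)

41.5 J/(kg·K)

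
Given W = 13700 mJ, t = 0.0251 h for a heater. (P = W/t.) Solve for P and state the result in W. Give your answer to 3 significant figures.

P is given directly by: P = W/t.
W = 13700 mJ = 13.70 J; t = 0.0251 h = 90.36 s.
P = 0.1516 W

0.152 W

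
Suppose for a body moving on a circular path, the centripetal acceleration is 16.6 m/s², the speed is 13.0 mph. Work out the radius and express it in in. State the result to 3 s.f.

Rearranging a = v²/r for r: r = v²/a.
a = 16.6 m/s²; v = 13.0 mph = 5.812 m/s.
r = 2.035 m
2.035 m × (1 in / 0.02540 m) = 80.10 in

80.1 in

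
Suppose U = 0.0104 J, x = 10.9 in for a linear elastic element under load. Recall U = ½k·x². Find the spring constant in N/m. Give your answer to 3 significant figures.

0.271 N/m

Rearranging: k = 2U/x².
U = 0.0104 J; x = 10.9 in = 0.2769 m.
k = 0.2714 N/m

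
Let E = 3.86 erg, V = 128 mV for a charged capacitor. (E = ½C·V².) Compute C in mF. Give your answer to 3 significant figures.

Rearranging: C = 2E/V².
E = 3.86 erg = 3.860×10^-7 J; V = 128 mV = 0.1280 V.
C = 4.712×10^-5 F
4.712×10^-5 F × (1 mF / 0.001000 F) = 0.04712 mF

0.0471 mF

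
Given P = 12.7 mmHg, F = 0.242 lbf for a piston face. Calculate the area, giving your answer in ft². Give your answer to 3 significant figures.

0.00684 ft²

Rearranging P = F/A for A: A = F/P.
P = 12.7 mmHg = 1693 Pa; F = 0.242 lbf = 1.076 N.
A = 6.358×10^-4 m²
6.358×10^-4 m² × (1 ft² / 0.09290 m²) = 0.006843 ft²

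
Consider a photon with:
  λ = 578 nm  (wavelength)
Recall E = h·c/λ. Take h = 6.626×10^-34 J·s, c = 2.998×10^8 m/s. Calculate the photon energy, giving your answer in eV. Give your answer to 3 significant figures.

E is given directly by: E = hc/λ.
λ = 578 nm = 5.780×10^-7 m; h = 6.626×10^-34 J·s; c = 2.998×10^8 m/s.
E = 3.437×10^-19 J
3.437×10^-19 J × (1 eV / 1.602×10^-19 J) = 2.145 eV

2.15 eV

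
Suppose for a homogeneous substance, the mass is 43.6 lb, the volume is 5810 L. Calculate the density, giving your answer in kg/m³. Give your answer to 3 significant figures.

ρ is given directly by: ρ = m/V.
m = 43.6 lb = 19.78 kg; V = 5810 L = 5.810 m³.
ρ = 3.404 kg/m³

3.40 kg/m³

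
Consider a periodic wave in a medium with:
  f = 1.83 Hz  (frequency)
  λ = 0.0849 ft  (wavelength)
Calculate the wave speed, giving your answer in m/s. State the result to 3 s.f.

v is given directly by: v = fλ.
f = 1.83 Hz; λ = 0.0849 ft = 0.02588 m.
v = 0.04736 m/s

0.0474 m/s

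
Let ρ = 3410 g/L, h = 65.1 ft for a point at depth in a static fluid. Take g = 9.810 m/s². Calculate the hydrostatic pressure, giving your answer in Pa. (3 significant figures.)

6.64×10^5 Pa

P is given directly by: P = ρgh.
ρ = 3410 g/L = 3410 kg/m³; h = 65.1 ft = 19.84 m; g = 9.810 m/s².
P = 6.638×10^5 Pa  (the unit combination reduces to kg/(m·s²) = Pa)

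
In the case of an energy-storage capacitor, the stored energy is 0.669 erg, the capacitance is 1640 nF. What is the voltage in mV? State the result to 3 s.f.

Rearranging E = ½C·V² for V: V = √(2E/C).
E = 0.669 erg = 6.690×10^-8 J; C = 1640 nF = 1.640×10^-6 F.
V = 0.2856 V
0.2856 V × (1 mV / 0.001000 V) = 285.6 mV

286 mV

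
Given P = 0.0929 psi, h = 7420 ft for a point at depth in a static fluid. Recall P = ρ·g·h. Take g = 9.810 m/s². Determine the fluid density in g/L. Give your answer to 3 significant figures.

Solving P = ρ·g·h for ρ: ρ = P/(g·h).
P = 0.0929 psi = 640.5 Pa; h = 7420 ft = 2262 m; g = 9.810 m/s².
ρ = 0.02887 kg/m³
Since 1 g/L = 1 kg/m³, 0.02887 g/L.

0.0289 g/L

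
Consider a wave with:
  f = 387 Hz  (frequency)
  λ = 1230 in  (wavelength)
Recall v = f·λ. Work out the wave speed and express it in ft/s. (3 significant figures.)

39700 ft/s

v is given directly by: v = fλ.
f = 387 Hz; λ = 1230 in = 31.24 m.
v = 12091 m/s
12091 m/s × (1 ft/s / 0.3048 m/s) = 39667 ft/s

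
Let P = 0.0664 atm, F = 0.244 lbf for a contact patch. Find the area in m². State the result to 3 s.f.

Solving P = F/A for A: A = F/P.
P = 0.0664 atm = 6728 Pa; F = 0.244 lbf = 1.085 N.
A = 1.613×10^-4 m²

1.61×10^-4 m²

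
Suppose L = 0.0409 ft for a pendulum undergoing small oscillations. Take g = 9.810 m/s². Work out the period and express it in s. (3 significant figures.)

0.224 s

Directly: T = 2π√(L/g).
L = 0.0409 ft = 0.01247 m; g = 9.810 m/s².
T = 0.2240 s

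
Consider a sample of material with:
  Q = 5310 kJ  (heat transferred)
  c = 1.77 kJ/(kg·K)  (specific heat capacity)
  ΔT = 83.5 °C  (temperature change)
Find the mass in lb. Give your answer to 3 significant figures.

Solving Q = m·c·ΔT for m: m = Q/(c·ΔT).
Q = 5310 kJ = 5.310×10^6 J; c = 1.77 kJ/(kg·K) = 1770 J/(kg·K); ΔT = 83.5 °C = 83.50 K.
m = 35.93 kg
35.93 kg × (1 lb / 0.4536 kg) = 79.21 lb

79.2 lb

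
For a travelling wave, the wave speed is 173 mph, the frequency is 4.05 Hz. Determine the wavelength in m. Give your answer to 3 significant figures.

Solving v = f·λ for λ: λ = v/f.
v = 173 mph = 77.34 m/s; f = 4.05 Hz.
λ = 19.10 m

19.1 m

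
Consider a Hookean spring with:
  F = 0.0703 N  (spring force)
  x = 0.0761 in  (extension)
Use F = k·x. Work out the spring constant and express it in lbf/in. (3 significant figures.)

0.208 lbf/in

Rearranging: k = F/x.
F = 0.0703 N; x = 0.0761 in = 0.001933 m.
k = 36.37 N/m
36.37 N/m × (1 lbf/in / 175.1 N/m) = 0.2077 lbf/in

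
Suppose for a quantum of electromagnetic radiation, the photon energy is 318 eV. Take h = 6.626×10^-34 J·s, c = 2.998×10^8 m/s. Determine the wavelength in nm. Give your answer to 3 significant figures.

3.90 nm

Rearranging E = h·c/λ for λ: λ = hc/E.
E = 318 eV = 5.095×10^-17 J; h = 6.626×10^-34 J·s; c = 2.998×10^8 m/s.
λ = 3.899×10^-9 m
3.899×10^-9 m × (1 nm / 1.000×10^-9 m) = 3.899 nm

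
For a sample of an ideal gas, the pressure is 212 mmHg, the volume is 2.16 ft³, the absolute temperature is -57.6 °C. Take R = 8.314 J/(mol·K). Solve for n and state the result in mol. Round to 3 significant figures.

0.965 mol

From the ideal-gas law: n = PV/(RT).
P = 212 mmHg = 28264 Pa; V = 2.16 ft³ = 0.06116 m³; T = -57.6 °C = 215.5 K; R = 8.314 J/(mol·K).
n = 0.9647 mol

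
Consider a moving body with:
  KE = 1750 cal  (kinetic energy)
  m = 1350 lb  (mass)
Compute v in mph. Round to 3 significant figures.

10.9 mph

Solving KE = ½mv² for v: v = √(2·KE/m).
KE = 1750 cal = 7322 J; m = 1350 lb = 612.3 kg.
v = 4.890 m/s
4.890 m/s × (1 mph / 0.4470 m/s) = 10.94 mph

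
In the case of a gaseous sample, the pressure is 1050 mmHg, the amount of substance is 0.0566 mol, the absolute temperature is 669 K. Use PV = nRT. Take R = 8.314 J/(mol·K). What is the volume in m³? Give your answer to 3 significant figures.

Solving PV = nRT for V: V = nRT/P.
P = 1050 mmHg = 1.400×10^5 Pa; n = 0.0566 mol; T = 669 K; R = 8.314 J/(mol·K).
V = 0.002249 m³

0.00225 m³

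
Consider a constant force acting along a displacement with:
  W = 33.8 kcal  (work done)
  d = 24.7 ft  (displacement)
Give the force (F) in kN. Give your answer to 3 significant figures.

18.8 kN

Rearranging: F = W/d.
W = 33.8 kcal = 1.414×10^5 J; d = 24.7 ft = 7.529 m.
F = 18784 N  (the unit combination reduces to kg·m/s² = N)
18784 N × (1 kN / 1000 N) = 18.78 kN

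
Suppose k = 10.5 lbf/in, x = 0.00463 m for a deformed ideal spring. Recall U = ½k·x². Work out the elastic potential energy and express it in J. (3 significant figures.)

U is given directly by: U = ½kx².
k = 10.5 lbf/in = 1839 N/m; x = 0.00463 m.
U = 0.01971 J

0.0197 J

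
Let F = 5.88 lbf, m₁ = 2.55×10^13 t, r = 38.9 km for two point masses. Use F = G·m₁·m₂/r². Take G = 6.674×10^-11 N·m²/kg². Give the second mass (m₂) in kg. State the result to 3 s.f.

Solving F = G·m₁·m₂/r² for m₂: m₂ = F·r²/(G·m₁).
F = 5.88 lbf = 26.16 N; m₁ = 2.55×10^13 t = 2.550×10^16 kg; r = 38.9 km = 38900 m; G = 6.674×10^-11 N·m²/kg².
m₂ = 23256 kg

23300 kg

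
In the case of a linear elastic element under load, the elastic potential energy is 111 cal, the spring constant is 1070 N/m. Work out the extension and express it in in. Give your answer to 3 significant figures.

36.7 in

Rearranging: x = √(2U/k).
U = 111 cal = 464.4 J; k = 1070 N/m.
x = 0.9317 m
0.9317 m × (1 in / 0.02540 m) = 36.68 in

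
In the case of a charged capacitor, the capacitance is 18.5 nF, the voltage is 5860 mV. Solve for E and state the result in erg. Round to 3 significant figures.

3.18 erg

Directly: E = ½CV².
C = 18.5 nF = 1.850×10^-8 F; V = 5860 mV = 5.860 V.
E = 3.176×10^-7 J
3.176×10^-7 J × (1 erg / 1.000×10^-7 J) = 3.176 erg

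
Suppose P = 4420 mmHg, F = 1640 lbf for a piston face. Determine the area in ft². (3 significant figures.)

Solving P = F/A for A: A = F/P.
P = 4420 mmHg = 5.893×10^5 Pa; F = 1640 lbf = 7295 N.
A = 0.01238 m²
0.01238 m² × (1 ft² / 0.09290 m²) = 0.1333 ft²

0.133 ft²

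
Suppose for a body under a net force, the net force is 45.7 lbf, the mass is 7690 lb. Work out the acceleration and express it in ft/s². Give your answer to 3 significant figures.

From Newton's second law: a = F/m.
F = 45.7 lbf = 203.3 N; m = 7690 lb = 3488 kg.
a = 0.05828 m/s²
0.05828 m/s² × (1 ft/s² / 0.3048 m/s²) = 0.1912 ft/s²

0.191 ft/s²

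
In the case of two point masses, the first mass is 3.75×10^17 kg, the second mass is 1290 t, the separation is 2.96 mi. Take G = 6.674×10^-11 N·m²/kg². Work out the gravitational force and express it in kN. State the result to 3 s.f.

From Newton's law of gravitation: F = Gm₁m₂/r².
m₁ = 3.75×10^17 kg; m₂ = 1290 t = 1.290×10^6 kg; r = 2.96 mi = 4764 m; G = 6.674×10^-11 N·m²/kg².
F = 1.423×10^6 N
1.423×10^6 N × (1 kN / 1000 N) = 1423 kN

1420 kN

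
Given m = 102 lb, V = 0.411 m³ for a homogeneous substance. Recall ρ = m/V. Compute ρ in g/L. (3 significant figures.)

Directly: ρ = m/V.
m = 102 lb = 46.27 kg; V = 0.411 m³.
ρ = 112.6 kg/m³
Since 1 g/L = 1 kg/m³, 112.6 g/L.

113 g/L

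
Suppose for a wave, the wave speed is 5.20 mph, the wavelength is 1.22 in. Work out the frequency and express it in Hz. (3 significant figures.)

Rearranging v = f·λ for f: f = v/λ.
v = 5.20 mph = 2.325 m/s; λ = 1.22 in = 0.03099 m.
f = 75.02 Hz

75.0 Hz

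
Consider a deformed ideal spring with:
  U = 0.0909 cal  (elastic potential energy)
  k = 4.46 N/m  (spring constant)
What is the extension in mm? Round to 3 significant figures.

413 mm

Solving U = ½k·x² for x: x = √(2U/k).
U = 0.0909 cal = 0.3803 J; k = 4.46 N/m.
x = 0.4130 m
0.4130 m × (1 mm / 0.001000 m) = 413.0 mm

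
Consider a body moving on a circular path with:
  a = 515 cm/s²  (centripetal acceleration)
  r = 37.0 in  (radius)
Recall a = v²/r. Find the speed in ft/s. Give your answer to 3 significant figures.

Solving a = v²/r for v: v = √(a·r).
a = 515 cm/s² = 5.150 m/s²; r = 37.0 in = 0.9398 m.
v = 2.200 m/s
2.200 m/s × (1 ft/s / 0.3048 m/s) = 7.218 ft/s

7.22 ft/s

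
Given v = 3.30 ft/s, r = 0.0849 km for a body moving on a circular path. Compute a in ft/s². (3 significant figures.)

0.0391 ft/s²

a is given directly by: a = v²/r.
v = 3.30 ft/s = 1.006 m/s; r = 0.0849 km = 84.90 m.
a = 0.01192 m/s²
0.01192 m/s² × (1 ft/s² / 0.3048 m/s²) = 0.03910 ft/s²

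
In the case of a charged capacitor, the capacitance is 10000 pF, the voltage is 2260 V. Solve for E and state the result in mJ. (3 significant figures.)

Directly: E = ½CV².
C = 10000 pF = 1.000×10^-8 F; V = 2260 V.
E = 0.02554 J
0.02554 J × (1 mJ / 0.001000 J) = 25.54 mJ

25.5 mJ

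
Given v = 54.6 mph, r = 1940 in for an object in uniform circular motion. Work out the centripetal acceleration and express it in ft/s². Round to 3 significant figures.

Directly: a = v²/r.
v = 54.6 mph = 24.41 m/s; r = 1940 in = 49.28 m.
a = 12.09 m/s²
12.09 m/s² × (1 ft/s² / 0.3048 m/s²) = 39.67 ft/s²

39.7 ft/s²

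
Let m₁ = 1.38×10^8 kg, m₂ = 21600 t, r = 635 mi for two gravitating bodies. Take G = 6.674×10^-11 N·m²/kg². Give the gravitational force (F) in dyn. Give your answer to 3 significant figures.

F is given directly by: F = Gm₁m₂/r².
m₁ = 1.38×10^8 kg; m₂ = 21600 t = 2.160×10^7 kg; r = 635 mi = 1.022×10^6 m; G = 6.674×10^-11 N·m²/kg².
F = 1.905×10^-7 N
1.905×10^-7 N × (1 dyn / 1.000×10^-5 N) = 0.01905 dyn

0.0190 dyn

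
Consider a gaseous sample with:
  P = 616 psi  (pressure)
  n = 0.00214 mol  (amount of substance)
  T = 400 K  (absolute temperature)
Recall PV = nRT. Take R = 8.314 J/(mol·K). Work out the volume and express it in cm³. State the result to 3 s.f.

1.68 cm³

Rearranging PV = nRT for V: V = nRT/P.
P = 616 psi = 4.247×10^6 Pa; n = 0.00214 mol; T = 400 K; R = 8.314 J/(mol·K).
V = 1.676×10^-6 m³
1.676×10^-6 m³ × (1 cm³ / 1.000×10^-6 m³) = 1.676 cm³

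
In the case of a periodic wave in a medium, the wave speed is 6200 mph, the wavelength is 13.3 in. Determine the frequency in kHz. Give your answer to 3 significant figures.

8.20 kHz

Rearranging v = f·λ for f: f = v/λ.
v = 6200 mph = 2772 m/s; λ = 13.3 in = 0.3378 m.
f = 8205 Hz
8205 Hz × (1 kHz / 1000 Hz) = 8.205 kHz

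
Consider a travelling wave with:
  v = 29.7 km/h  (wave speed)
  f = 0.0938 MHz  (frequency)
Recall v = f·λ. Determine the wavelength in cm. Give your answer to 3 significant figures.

Rearranging v = f·λ for λ: λ = v/f.
v = 29.7 km/h = 8.250 m/s; f = 0.0938 MHz = 93800 Hz.
λ = 8.795×10^-5 m
8.795×10^-5 m × (1 cm / 0.01000 m) = 0.008795 cm

0.00880 cm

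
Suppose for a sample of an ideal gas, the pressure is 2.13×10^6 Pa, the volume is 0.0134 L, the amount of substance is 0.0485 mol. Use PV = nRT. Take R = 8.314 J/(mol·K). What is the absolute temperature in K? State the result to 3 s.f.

70.8 K

Rearranging PV = nRT for T: T = PV/(nR).
P = 2.13×10^6 Pa; V = 0.0134 L = 1.340×10^-5 m³; n = 0.0485 mol; R = 8.314 J/(mol·K).
T = 70.78 K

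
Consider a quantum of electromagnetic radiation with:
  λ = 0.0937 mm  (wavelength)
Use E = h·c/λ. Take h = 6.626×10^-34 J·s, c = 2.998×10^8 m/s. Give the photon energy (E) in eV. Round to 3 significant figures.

0.0132 eV

E is given directly by: E = hc/λ.
λ = 0.0937 mm = 9.370×10^-5 m; h = 6.626×10^-34 J·s; c = 2.998×10^8 m/s.
E = 2.120×10^-21 J
2.120×10^-21 J × (1 eV / 1.602×10^-19 J) = 0.01323 eV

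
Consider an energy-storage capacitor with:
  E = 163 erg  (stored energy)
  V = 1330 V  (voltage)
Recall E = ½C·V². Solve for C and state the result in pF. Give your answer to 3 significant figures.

Rearranging E = ½C·V² for C: C = 2E/V².
E = 163 erg = 1.630×10^-5 J; V = 1330 V.
C = 1.843×10^-11 F
1.843×10^-11 F × (1 pF / 1.000×10^-12 F) = 18.43 pF

18.4 pF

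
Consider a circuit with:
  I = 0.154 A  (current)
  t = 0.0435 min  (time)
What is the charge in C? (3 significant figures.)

0.402 C

q is given directly by: q = It.
I = 0.154 A; t = 0.0435 min = 2.610 s.
q = 0.4019 C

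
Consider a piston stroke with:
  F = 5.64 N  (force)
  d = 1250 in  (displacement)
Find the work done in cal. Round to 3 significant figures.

42.8 cal

W is given directly by: W = F·d.
F = 5.64 N; d = 1250 in = 31.75 m.
W = 179.1 J
179.1 J × (1 cal / 4.184 J) = 42.80 cal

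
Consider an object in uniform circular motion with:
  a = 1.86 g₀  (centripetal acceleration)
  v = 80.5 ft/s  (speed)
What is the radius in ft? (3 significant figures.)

Rearranging: r = v²/a.
a = 1.86 g₀ = 18.24 m/s²; v = 80.5 ft/s = 24.54 m/s.
r = 33.01 m
33.01 m × (1 ft / 0.3048 m) = 108.3 ft

108 ft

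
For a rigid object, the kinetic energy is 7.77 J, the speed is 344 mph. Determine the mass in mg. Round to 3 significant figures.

Rearranging KE = ½mv² for m: m = 2·KE/v².
KE = 7.77 J; v = 344 mph = 153.8 m/s.
m = 6.571×10^-4 kg
6.571×10^-4 kg × (1 mg / 1.000×10^-6 kg) = 657.1 mg

657 mg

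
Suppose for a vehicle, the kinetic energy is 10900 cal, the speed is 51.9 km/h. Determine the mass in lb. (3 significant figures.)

968 lb

Rearranging: m = 2·KE/v².
KE = 10900 cal = 45606 J; v = 51.9 km/h = 14.42 m/s.
m = 438.9 kg
438.9 kg × (1 lb / 0.4536 kg) = 967.5 lb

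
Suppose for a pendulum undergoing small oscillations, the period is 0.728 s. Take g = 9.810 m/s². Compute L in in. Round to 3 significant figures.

Solving T = 2π√(L/g) for L: L = g·(T/2π)².
T = 0.728 s; g = 9.810 m/s².
L = 0.1317 m
0.1317 m × (1 in / 0.02540 m) = 5.185 in

5.18 in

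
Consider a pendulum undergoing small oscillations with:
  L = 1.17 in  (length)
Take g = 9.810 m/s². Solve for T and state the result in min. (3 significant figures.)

T is given directly by: T = 2π√(L/g).
L = 1.17 in = 0.02972 m; g = 9.810 m/s².
T = 0.3458 s
0.3458 s × (1 min / 60.00 s) = 0.005764 min

0.00576 min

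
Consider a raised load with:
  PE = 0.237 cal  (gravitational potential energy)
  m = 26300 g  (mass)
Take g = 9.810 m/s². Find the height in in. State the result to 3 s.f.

Solving PE = m·g·h for h: h = PE/(m·g).
PE = 0.237 cal = 0.9916 J; m = 26300 g = 26.30 kg; g = 9.810 m/s².
h = 0.003843 m
0.003843 m × (1 in / 0.02540 m) = 0.1513 in

0.151 in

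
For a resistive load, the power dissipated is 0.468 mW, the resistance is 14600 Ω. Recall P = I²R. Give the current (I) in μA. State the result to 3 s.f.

Rearranging P = I²R for I: I = √(P/R).
P = 0.468 mW = 4.680×10^-4 W; R = 14600 Ω.
I = 1.790×10^-4 A
1.790×10^-4 A × (1 μA / 1.000×10^-6 A) = 179.0 μA

179 μA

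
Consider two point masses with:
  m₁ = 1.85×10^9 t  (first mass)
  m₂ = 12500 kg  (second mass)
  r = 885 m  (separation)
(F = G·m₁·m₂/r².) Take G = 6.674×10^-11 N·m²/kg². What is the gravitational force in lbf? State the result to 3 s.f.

0.443 lbf

From Newton's law of gravitation: F = Gm₁m₂/r².
m₁ = 1.85×10^9 t = 1.850×10^12 kg; m₂ = 12500 kg; r = 885 m; G = 6.674×10^-11 N·m²/kg².
F = 1.971 N  (the unit combination reduces to kg·m/s² = N)
1.971 N × (1 lbf / 4.448 N) = 0.4430 lbf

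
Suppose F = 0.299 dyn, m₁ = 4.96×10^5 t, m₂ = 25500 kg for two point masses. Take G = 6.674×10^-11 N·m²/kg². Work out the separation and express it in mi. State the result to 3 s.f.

10.4 mi

Rearranging F = G·m₁·m₂/r² for r: r = √(G·m₁m₂/F).
F = 0.299 dyn = 2.990×10^-6 N; m₁ = 4.96×10^5 t = 4.960×10^8 kg; m₂ = 25500 kg; G = 6.674×10^-11 N·m²/kg².
r = 16802 m
16802 m × (1 mi / 1609 m) = 10.44 mi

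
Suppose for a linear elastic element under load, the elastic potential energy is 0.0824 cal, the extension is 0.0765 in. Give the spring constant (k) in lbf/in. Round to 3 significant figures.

1040 lbf/in

Rearranging: k = 2U/x².
U = 0.0824 cal = 0.3448 J; x = 0.0765 in = 0.001943 m.
k = 1.826×10^5 N/m
1.826×10^5 N/m × (1 lbf/in / 175.1 N/m) = 1043 lbf/in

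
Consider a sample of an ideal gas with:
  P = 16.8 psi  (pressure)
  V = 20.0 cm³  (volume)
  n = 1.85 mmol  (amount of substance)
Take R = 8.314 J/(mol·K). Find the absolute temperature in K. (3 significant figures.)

151 K

From the ideal-gas law: T = PV/(nR).
P = 16.8 psi = 1.158×10^5 Pa; V = 20.0 cm³ = 2.000×10^-5 m³; n = 1.85 mmol = 0.001850 mol; R = 8.314 J/(mol·K).
T = 150.6 K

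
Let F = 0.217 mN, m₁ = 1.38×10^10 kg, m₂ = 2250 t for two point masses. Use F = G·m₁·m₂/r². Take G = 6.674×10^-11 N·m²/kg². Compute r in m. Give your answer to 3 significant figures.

From Newton's law of gravitation: r = √(G·m₁m₂/F).
F = 0.217 mN = 2.170×10^-4 N; m₁ = 1.38×10^10 kg; m₂ = 2250 t = 2.250×10^6 kg; G = 6.674×10^-11 N·m²/kg².
r = 97722 m

97700 m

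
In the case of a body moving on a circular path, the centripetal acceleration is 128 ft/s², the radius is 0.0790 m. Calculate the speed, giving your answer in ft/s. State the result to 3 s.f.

Rearranging a = v²/r for v: v = √(a·r).
a = 128 ft/s² = 39.01 m/s²; r = 0.0790 m.
v = 1.756 m/s
1.756 m/s × (1 ft/s / 0.3048 m/s) = 5.760 ft/s

5.76 ft/s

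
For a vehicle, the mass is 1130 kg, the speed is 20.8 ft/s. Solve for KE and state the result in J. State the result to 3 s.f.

KE is given directly by: KE = ½mv².
m = 1130 kg; v = 20.8 ft/s = 6.340 m/s.
KE = 22709 J

22700 J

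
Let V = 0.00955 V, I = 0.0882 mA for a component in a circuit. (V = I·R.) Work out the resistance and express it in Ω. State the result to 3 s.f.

Solving V = I·R for R: R = V/I.
V = 0.00955 V; I = 0.0882 mA = 8.820×10^-5 A.
R = 108.3 Ω

108 Ω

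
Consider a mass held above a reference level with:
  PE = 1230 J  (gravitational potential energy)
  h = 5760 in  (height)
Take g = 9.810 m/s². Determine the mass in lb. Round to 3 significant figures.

Rearranging: m = PE/(g·h).
PE = 1230 J; h = 5760 in = 146.3 m; g = 9.810 m/s².
m = 0.8570 kg
0.8570 kg × (1 lb / 0.4536 kg) = 1.889 lb

1.89 lb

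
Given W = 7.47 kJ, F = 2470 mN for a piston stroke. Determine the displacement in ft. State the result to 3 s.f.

Rearranging W = F·d for d: d = W/F.
W = 7.47 kJ = 7470 J; F = 2470 mN = 2.470 N.
d = 3024 m
3024 m × (1 ft / 0.3048 m) = 9922 ft

9920 ft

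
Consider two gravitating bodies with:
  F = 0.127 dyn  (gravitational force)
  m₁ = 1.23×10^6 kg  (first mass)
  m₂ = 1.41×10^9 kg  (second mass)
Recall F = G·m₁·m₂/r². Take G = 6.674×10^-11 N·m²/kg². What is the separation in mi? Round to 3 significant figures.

From Newton's law of gravitation: r = √(G·m₁m₂/F).
F = 0.127 dyn = 1.270×10^-6 N; m₁ = 1.23×10^6 kg; m₂ = 1.41×10^9 kg; G = 6.674×10^-11 N·m²/kg².
r = 3.019×10^5 m
3.019×10^5 m × (1 mi / 1609 m) = 187.6 mi

188 mi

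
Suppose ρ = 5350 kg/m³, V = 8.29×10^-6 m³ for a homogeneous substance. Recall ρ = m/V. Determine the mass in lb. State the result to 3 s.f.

Rearranging: m = ρV.
ρ = 5350 kg/m³; V = 8.29×10^-6 m³.
m = 0.04435 kg
0.04435 kg × (1 lb / 0.4536 kg) = 0.09778 lb

0.0978 lb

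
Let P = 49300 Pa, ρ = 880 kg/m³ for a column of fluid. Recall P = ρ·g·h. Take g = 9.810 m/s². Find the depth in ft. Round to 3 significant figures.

Rearranging: h = P/(ρ·g).
P = 49300 Pa; ρ = 880 kg/m³; g = 9.810 m/s².
h = 5.711 m
5.711 m × (1 ft / 0.3048 m) = 18.74 ft

18.7 ft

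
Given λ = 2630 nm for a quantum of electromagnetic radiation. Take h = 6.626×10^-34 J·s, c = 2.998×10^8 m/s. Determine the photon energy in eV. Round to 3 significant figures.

Directly: E = hc/λ.
λ = 2630 nm = 2.630×10^-6 m; h = 6.626×10^-34 J·s; c = 2.998×10^8 m/s.
E = 7.553×10^-20 J
7.553×10^-20 J × (1 eV / 1.602×10^-19 J) = 0.4714 eV

0.471 eV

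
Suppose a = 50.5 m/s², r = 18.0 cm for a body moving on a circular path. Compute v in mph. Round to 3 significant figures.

6.74 mph

Rearranging: v = √(a·r).
a = 50.5 m/s²; r = 18.0 cm = 0.1800 m.
v = 3.015 m/s
3.015 m/s × (1 mph / 0.4470 m/s) = 6.744 mph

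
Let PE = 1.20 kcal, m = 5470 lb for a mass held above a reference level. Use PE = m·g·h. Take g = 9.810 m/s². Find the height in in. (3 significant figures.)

8.12 in

Rearranging: h = PE/(m·g).
PE = 1.20 kcal = 5021 J; m = 5470 lb = 2481 kg; g = 9.810 m/s².
h = 0.2063 m
0.2063 m × (1 in / 0.02540 m) = 8.121 in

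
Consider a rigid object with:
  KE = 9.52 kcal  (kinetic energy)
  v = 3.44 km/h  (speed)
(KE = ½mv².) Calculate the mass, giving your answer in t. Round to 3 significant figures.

Solving KE = ½mv² for m: m = 2·KE/v².
KE = 9.52 kcal = 39832 J; v = 3.44 km/h = 0.9556 m/s.
m = 87246 kg
87246 kg × (1 t / 1000 kg) = 87.25 t

87.2 t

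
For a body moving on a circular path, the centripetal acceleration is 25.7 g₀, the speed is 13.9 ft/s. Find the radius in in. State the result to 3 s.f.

Rearranging: r = v²/a.
a = 25.7 g₀ = 252.0 m/s²; v = 13.9 ft/s = 4.237 m/s.
r = 0.07122 m
0.07122 m × (1 in / 0.02540 m) = 2.804 in

2.80 in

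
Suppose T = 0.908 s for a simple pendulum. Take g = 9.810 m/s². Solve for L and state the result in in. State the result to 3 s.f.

Rearranging: L = g·(T/2π)².
T = 0.908 s; g = 9.810 m/s².
L = 0.2049 m
0.2049 m × (1 in / 0.02540 m) = 8.066 in

8.07 in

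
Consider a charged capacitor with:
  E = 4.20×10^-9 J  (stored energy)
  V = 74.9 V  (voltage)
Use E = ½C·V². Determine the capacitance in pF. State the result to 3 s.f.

Rearranging E = ½C·V² for C: C = 2E/V².
E = 4.20×10^-9 J; V = 74.9 V.
C = 1.497×10^-12 F
1.497×10^-12 F × (1 pF / 1.000×10^-12 F) = 1.497 pF

1.50 pF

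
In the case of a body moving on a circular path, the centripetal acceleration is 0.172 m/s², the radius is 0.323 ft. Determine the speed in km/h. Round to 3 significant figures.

Solving a = v²/r for v: v = √(a·r).
a = 0.172 m/s²; r = 0.323 ft = 0.09845 m.
v = 0.1301 m/s
0.1301 m/s × (1 km/h / 0.2778 m/s) = 0.4685 km/h

0.468 km/h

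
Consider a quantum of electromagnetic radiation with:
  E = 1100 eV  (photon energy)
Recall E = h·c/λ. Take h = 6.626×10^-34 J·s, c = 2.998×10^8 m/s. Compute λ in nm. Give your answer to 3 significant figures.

1.13 nm

Solving E = h·c/λ for λ: λ = hc/E.
E = 1100 eV = 1.762×10^-16 J; h = 6.626×10^-34 J·s; c = 2.998×10^8 m/s.
λ = 1.127×10^-9 m
1.127×10^-9 m × (1 nm / 1.000×10^-9 m) = 1.127 nm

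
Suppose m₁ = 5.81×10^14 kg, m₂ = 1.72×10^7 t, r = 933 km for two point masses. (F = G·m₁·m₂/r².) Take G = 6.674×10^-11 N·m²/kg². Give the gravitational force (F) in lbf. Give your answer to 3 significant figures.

Directly: F = Gm₁m₂/r².
m₁ = 5.81×10^14 kg; m₂ = 1.72×10^7 t = 1.720×10^10 kg; r = 933 km = 9.330×10^5 m; G = 6.674×10^-11 N·m²/kg².
F = 766.2 N
766.2 N × (1 lbf / 4.448 N) = 172.2 lbf

172 lbf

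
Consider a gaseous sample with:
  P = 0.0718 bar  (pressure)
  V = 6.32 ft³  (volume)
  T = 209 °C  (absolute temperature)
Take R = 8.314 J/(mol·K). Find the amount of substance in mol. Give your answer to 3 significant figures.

0.321 mol

Rearranging: n = PV/(RT).
P = 0.0718 bar = 7180 Pa; V = 6.32 ft³ = 0.1790 m³; T = 209 °C = 482.1 K; R = 8.314 J/(mol·K).
n = 0.3205 mol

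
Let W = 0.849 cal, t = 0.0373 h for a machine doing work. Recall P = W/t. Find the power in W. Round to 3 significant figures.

Directly: P = W/t.
W = 0.849 cal = 3.552 J; t = 0.0373 h = 134.3 s.
P = 0.02645 W

0.0265 W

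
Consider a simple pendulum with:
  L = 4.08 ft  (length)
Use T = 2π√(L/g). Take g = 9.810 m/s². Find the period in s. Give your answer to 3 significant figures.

T is given directly by: T = 2π√(L/g).
L = 4.08 ft = 1.244 m; g = 9.810 m/s².
T = 2.237 s

2.24 s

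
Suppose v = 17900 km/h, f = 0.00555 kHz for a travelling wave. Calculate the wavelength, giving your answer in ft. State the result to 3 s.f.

2940 ft

Rearranging v = f·λ for λ: λ = v/f.
v = 17900 km/h = 4972 m/s; f = 0.00555 kHz = 5.550 Hz.
λ = 895.9 m
895.9 m × (1 ft / 0.3048 m) = 2939 ft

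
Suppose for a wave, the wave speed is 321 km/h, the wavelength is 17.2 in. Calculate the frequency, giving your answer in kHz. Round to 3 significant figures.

0.204 kHz

Solving v = f·λ for f: f = v/λ.
v = 321 km/h = 89.17 m/s; λ = 17.2 in = 0.4369 m.
f = 204.1 Hz
204.1 Hz × (1 kHz / 1000 Hz) = 0.2041 kHz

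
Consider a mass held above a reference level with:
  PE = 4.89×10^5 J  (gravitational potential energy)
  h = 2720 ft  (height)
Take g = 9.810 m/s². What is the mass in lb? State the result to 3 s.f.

133 lb

Solving PE = m·g·h for m: m = PE/(g·h).
PE = 4.89×10^5 J; h = 2720 ft = 829.1 m; g = 9.810 m/s².
m = 60.13 kg
60.13 kg × (1 lb / 0.4536 kg) = 132.6 lb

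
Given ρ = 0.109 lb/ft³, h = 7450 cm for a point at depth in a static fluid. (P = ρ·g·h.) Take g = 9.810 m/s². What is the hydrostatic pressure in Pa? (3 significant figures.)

1280 Pa

Directly: P = ρgh.
ρ = 0.109 lb/ft³ = 1.746 kg/m³; h = 7450 cm = 74.50 m; g = 9.810 m/s².
P = 1276 Pa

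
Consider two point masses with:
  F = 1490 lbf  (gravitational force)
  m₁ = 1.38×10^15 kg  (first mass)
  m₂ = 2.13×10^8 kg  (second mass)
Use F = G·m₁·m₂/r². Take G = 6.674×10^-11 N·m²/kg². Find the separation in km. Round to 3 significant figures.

54.4 km

Rearranging F = G·m₁·m₂/r² for r: r = √(G·m₁m₂/F).
F = 1490 lbf = 6628 N; m₁ = 1.38×10^15 kg; m₂ = 2.13×10^8 kg; G = 6.674×10^-11 N·m²/kg².
r = 54405 m
54405 m × (1 km / 1000 m) = 54.40 km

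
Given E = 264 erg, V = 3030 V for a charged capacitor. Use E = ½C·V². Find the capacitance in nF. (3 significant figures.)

Rearranging E = ½C·V² for C: C = 2E/V².
E = 264 erg = 2.640×10^-5 J; V = 3030 V.
C = 5.751×10^-12 F
5.751×10^-12 F × (1 nF / 1.000×10^-9 F) = 0.005751 nF

0.00575 nF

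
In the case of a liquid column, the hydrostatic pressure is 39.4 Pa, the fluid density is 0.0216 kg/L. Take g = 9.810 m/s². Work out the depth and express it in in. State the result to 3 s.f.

Rearranging P = ρ·g·h for h: h = P/(ρ·g).
P = 39.4 Pa; ρ = 0.0216 kg/L = 21.60 kg/m³; g = 9.810 m/s².
h = 0.1859 m
0.1859 m × (1 in / 0.02540 m) = 7.320 in

7.32 in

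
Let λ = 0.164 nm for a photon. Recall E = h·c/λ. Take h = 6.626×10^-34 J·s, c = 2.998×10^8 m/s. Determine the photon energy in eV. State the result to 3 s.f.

E is given directly by: E = hc/λ.
λ = 0.164 nm = 1.640×10^-10 m; h = 6.626×10^-34 J·s; c = 2.998×10^8 m/s.
E = 1.211×10^-15 J
1.211×10^-15 J × (1 eV / 1.602×10^-19 J) = 7560 eV

7560 eV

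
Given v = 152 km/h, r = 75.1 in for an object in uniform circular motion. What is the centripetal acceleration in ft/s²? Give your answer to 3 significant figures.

3070 ft/s²

a is given directly by: a = v²/r.
v = 152 km/h = 42.22 m/s; r = 75.1 in = 1.908 m.
a = 934.6 m/s²
934.6 m/s² × (1 ft/s² / 0.3048 m/s²) = 3066 ft/s²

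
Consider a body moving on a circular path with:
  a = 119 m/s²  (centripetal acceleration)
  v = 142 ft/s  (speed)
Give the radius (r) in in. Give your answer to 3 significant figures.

620 in

Solving a = v²/r for r: r = v²/a.
a = 119 m/s²; v = 142 ft/s = 43.28 m/s.
r = 15.74 m
15.74 m × (1 in / 0.02540 m) = 619.8 in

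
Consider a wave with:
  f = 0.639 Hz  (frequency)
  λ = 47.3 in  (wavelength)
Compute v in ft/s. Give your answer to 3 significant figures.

2.52 ft/s

Directly: v = fλ.
f = 0.639 Hz; λ = 47.3 in = 1.201 m.
v = 0.7677 m/s
0.7677 m/s × (1 ft/s / 0.3048 m/s) = 2.519 ft/s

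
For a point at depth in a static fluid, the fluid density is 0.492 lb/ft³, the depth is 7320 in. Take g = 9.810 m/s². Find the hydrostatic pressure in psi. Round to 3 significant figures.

2.08 psi

P is given directly by: P = ρgh.
ρ = 0.492 lb/ft³ = 7.881 kg/m³; h = 7320 in = 185.9 m; g = 9.810 m/s².
P = 14375 Pa
14375 Pa × (1 psi / 6895 Pa) = 2.085 psi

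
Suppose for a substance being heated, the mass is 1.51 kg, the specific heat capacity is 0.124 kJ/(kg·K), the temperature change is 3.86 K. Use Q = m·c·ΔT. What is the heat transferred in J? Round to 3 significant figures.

Directly: Q = mcΔT.
m = 1.51 kg; c = 0.124 kJ/(kg·K) = 124.0 J/(kg·K); ΔT = 3.86 K.
Q = 722.7 J  (the unit combination reduces to kg·m²/s² = J)

723 J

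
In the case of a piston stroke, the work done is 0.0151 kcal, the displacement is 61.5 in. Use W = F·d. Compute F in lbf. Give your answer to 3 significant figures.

9.09 lbf

Rearranging W = F·d for F: F = W/d.
W = 0.0151 kcal = 63.18 J; d = 61.5 in = 1.562 m.
F = 40.44 N
40.44 N × (1 lbf / 4.448 N) = 9.092 lbf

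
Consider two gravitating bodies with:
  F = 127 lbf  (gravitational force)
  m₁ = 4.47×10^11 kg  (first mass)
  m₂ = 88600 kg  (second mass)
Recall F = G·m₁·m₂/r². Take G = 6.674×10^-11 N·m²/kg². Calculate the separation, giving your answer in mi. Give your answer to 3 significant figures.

From Newton's law of gravitation: r = √(G·m₁m₂/F).
F = 127 lbf = 564.9 N; m₁ = 4.47×10^11 kg; m₂ = 88600 kg; G = 6.674×10^-11 N·m²/kg².
r = 68.40 m
68.40 m × (1 mi / 1609 m) = 0.04250 mi

0.0425 mi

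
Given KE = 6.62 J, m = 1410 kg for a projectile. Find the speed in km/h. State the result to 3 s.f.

Rearranging: v = √(2·KE/m).
KE = 6.62 J; m = 1410 kg.
v = 0.09690 m/s
0.09690 m/s × (1 km/h / 0.2778 m/s) = 0.3488 km/h

0.349 km/h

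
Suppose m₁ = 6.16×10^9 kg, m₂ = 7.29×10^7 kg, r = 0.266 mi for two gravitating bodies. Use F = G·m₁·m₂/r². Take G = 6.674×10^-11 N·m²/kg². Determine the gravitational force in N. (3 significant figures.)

From Newton's law of gravitation: F = Gm₁m₂/r².
m₁ = 6.16×10^9 kg; m₂ = 7.29×10^7 kg; r = 0.266 mi = 428.1 m; G = 6.674×10^-11 N·m²/kg².
F = 163.5 N  (the unit combination reduces to kg·m/s² = N)

164 N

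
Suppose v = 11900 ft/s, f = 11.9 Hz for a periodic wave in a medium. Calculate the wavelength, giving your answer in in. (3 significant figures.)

Rearranging v = f·λ for λ: λ = v/f.
v = 11900 ft/s = 3627 m/s; f = 11.9 Hz.
λ = 304.8 m
304.8 m × (1 in / 0.02540 m) = 12000 in

12000 in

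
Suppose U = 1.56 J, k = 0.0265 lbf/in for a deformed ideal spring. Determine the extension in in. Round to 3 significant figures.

Rearranging U = ½k·x² for x: x = √(2U/k).
U = 1.56 J; k = 0.0265 lbf/in = 4.641 N/m.
x = 0.8199 m
0.8199 m × (1 in / 0.02540 m) = 32.28 in

32.3 in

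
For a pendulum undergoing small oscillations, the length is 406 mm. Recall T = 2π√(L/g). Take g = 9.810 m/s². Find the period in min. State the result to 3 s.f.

Directly: T = 2π√(L/g).
L = 406 mm = 0.4060 m; g = 9.810 m/s².
T = 1.278 s
1.278 s × (1 min / 60.00 s) = 0.02130 min

0.0213 min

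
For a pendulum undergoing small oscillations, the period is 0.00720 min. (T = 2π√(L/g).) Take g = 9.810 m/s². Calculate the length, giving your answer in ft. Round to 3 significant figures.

Solving T = 2π√(L/g) for L: L = g·(T/2π)².
T = 0.00720 min = 0.4320 s; g = 9.810 m/s².
L = 0.04637 m
0.04637 m × (1 ft / 0.3048 m) = 0.1521 ft

0.152 ft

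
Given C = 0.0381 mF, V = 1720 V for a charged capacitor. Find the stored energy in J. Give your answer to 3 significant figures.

Directly: E = ½CV².
C = 0.0381 mF = 3.810×10^-5 F; V = 1720 V.
E = 56.36 J

56.4 J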